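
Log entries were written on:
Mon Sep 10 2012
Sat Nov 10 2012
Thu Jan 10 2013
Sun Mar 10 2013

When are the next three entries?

Each date is the 10th; the gaps (61, 61, 59) track the month lengths.
The rule is the 10th of every 2 months.
Next: May 2013 → Fri May 10 2013.
Next: July 2013 → Wed Jul 10 2013.
Next: September 2013 → Tue Sep 10 2013.

Fri May 10 2013, Wed Jul 10 2013, Tue Sep 10 2013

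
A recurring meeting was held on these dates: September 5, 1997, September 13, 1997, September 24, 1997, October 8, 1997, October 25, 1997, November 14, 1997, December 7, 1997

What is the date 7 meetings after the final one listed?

Gaps: 8, 11, 14, 17, 20, 23 days — each gap is 3 larger than the previous one.
Next gap: 26 days. December 7, 1997 + 26 days = January 2, 1998.
Next gap: 29 days. January 2, 1998 + 29 days = January 31, 1998.
Next gap: 32 days. January 31, 1998 + 32 days = March 4, 1998.
Next gap: 35 days. March 4, 1998 + 35 days = April 8, 1998.
Next gap: 38 days. April 8, 1998 + 38 days = May 16, 1998.
Next gap: 41 days. May 16, 1998 + 41 days = June 26, 1998.
Next gap: 44 days. June 26, 1998 + 44 days = August 9, 1998.

August 9, 1998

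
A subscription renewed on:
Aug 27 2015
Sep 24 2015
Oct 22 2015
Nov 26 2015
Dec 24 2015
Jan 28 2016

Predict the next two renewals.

Feb 25 2016, Mar 24 2016

Gaps: 28, 28, 35, 28, 35 days — a mix of 28 and 35. Every date is a Thursday.
Each is the 4th Thursday of its month.
February 2016 — 4th Thursday is Feb 25 2016.
March 2016 — 4th Thursday is Mar 24 2016.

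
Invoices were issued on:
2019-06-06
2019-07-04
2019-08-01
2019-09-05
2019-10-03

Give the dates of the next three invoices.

2019-11-07, 2019-12-05, 2020-01-02

All dates are Thursdays, 28, 28, 35, 28 days apart.
Specifically, the 1st Thursday of each month.
November 2019 — 1st Thursday is 2019-11-07.
December 2019 — 1st Thursday is 2019-12-05.
January 2020 — 1st Thursday is 2020-01-02.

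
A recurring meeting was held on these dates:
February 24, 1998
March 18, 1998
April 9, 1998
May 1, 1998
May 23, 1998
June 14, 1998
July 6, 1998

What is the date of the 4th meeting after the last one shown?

Every event comes 22 days after the last (22, 22, 22, 22, 22, 22).
July 6, 1998 + 22 days = July 28, 1998.
July 28, 1998 + 22 days = August 19, 1998.
August 19, 1998 + 22 days = September 10, 1998.
September 10, 1998 + 22 days = October 2, 1998.

October 2, 1998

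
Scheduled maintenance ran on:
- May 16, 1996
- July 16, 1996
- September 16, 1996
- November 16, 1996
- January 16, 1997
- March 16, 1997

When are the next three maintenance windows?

Each date is the 16th; the gaps (61, 62, 61, 61, 59) track the month lengths.
The rule is the 16th of every 2 months.
Next: May 1997 → May 16, 1997.
July 1997: July 16, 1997.
Next: September 1997 → September 16, 1997.

May 16, 1997; July 16, 1997; September 16, 1997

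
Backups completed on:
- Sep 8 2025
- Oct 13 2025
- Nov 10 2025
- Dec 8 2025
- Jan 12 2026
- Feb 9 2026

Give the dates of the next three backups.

All dates are Mondays, 35, 28, 28, 35, 28 days apart.
Specifically, the 2nd Monday of each month.
March 2026 — 2nd Monday is Mar 9 2026.
April 2026 — 2nd Monday is Apr 13 2026.
May 2026 — 2nd Monday is May 11 2026.

Mar 9 2026, Apr 13 2026, May 11 2026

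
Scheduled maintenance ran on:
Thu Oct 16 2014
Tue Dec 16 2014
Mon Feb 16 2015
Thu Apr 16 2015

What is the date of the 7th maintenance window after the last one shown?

Thu Jun 16 2016

The day-of-month is always 16 (61, 62, 59 days between events).
So this recurs on the 16th of every 2 months.
June 2015: Tue Jun 16 2015.
Next: August 2015 → Sun Aug 16 2015.
Next: October 2015 → Fri Oct 16 2015.
Next: December 2015 → Wed Dec 16 2015.
February 2016: Tue Feb 16 2016.
Next: April 2016 → Sat Apr 16 2016.
June 2016: Thu Jun 16 2016.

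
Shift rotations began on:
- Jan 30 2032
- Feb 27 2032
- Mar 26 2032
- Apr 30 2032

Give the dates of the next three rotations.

Every date is a Friday; gaps 28, 28, 35 days.
Each is the last Friday of its month (at least one falls on the 29th or later, ruling out '4th Friday').
Last Friday of May 2032: May 28 2032.
June 2032 ends with Friday Jun 25 2032.
July 2032 ends with Friday Jul 30 2032.

May 28 2032, Jun 25 2032, Jul 30 2032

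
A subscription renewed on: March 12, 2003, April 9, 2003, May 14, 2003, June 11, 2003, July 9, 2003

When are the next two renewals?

All dates are Wednesdays, 28, 35, 28, 28 days apart.
Specifically, the 2nd Wednesday of each month.
August 2003 — 2nd Wednesday is August 13, 2003.
September 2003 — 2nd Wednesday is September 10, 2003.

August 13, 2003; September 10, 2003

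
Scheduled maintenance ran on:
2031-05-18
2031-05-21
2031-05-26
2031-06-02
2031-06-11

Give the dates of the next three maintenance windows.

2031-06-22, 2031-07-05, 2031-07-20

Intervals are 3, 5, 7, 9 days — an arithmetic progression with common difference 2.
Next gap: 11 days. 2031-06-11 + 11 days = 2031-06-22.
Next gap: 13 days. 2031-06-22 + 13 days = 2031-07-05.
Next gap: 15 days. 2031-07-05 + 15 days = 2031-07-20.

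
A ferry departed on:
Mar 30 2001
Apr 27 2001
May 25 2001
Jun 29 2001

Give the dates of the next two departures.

Jul 27 2001, Aug 31 2001

These are Fridays with 28, 28, 35-day gaps.
Each is the final Friday of its month — Mar 30 2001 is past the 28th, so '4th Friday' doesn't fit.
July 2001 ends with Friday Jul 27 2001.
August 2001 ends with Friday Aug 31 2001.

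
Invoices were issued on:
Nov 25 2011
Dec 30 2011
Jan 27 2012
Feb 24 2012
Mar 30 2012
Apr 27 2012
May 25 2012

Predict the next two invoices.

These are Fridays with 35, 28, 28, 35, 28, 28-day gaps.
Each is the final Friday of its month — Dec 30 2011 is past the 28th, so '4th Friday' doesn't fit.
June 2012 ends with Friday Jun 29 2012.
Last Friday of July 2012: Jul 27 2012.

Jun 29 2012, Jul 27 2012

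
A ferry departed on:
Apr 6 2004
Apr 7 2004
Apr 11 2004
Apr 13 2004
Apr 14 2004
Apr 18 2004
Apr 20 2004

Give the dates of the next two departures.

Apr 21 2004, Apr 25 2004

Gaps: 1, 4, 2, 1, 4, 2 days — not constant, but cyclic with period 3.
The events fall on every Tuesday, Wednesday and Sunday.
Next Wednesday: Apr 21 2004.
Next Sunday: Apr 25 2004.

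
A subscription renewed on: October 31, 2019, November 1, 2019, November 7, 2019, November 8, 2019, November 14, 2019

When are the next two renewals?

The gap pattern 1, 6, 1, 6 repeats every 2 events.
These are the Thursdays and Fridays of each week.
The following Friday is November 15, 2019.
The following Thursday is November 21, 2019.

November 15, 2019; November 21, 2019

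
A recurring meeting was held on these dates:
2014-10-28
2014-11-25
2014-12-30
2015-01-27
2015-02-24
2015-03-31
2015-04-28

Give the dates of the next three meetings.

All Tuesdays; the gaps (28, 35, 28, 28, 35, 28) vary with month length.
This is the last Tuesday of each month.
Last Tuesday of May 2015: 2015-05-26.
June 2015 ends with Tuesday 2015-06-30.
Last Tuesday of July 2015: 2015-07-28.

2015-05-26, 2015-06-30, 2015-07-28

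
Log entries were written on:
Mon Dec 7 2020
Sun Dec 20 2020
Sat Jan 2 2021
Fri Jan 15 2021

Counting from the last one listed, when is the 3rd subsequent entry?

Every event comes 13 days after the last (13, 13, 13).
Fri Jan 15 2021 + 13 days = Thu Jan 28 2021.
Thu Jan 28 2021 + 13 days = Wed Feb 10 2021.
Wed Feb 10 2021 + 13 days = Tue Feb 23 2021.

Tue Feb 23 2021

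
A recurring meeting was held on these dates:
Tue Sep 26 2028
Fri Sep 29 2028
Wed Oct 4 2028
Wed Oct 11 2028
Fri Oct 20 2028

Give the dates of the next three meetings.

Tue Oct 31 2028, Mon Nov 13 2028, Tue Nov 28 2028

Gaps: 3, 5, 7, 9 days — each gap is 2 larger than the previous one.
Next gap: 11 days. Fri Oct 20 2028 + 11 days = Tue Oct 31 2028.
Next gap: 13 days. Tue Oct 31 2028 + 13 days = Mon Nov 13 2028.
Next gap: 15 days. Mon Nov 13 2028 + 15 days = Tue Nov 28 2028.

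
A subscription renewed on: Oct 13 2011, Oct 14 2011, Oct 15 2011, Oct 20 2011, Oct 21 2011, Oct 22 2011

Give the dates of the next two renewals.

Oct 27 2011, Oct 28 2011

Gaps: 1, 1, 5, 1, 1 days — not constant, but cyclic with period 3.
The events fall on every Thursday, Friday and Saturday.
The following Thursday is Oct 27 2011.
The following Friday is Oct 28 2011.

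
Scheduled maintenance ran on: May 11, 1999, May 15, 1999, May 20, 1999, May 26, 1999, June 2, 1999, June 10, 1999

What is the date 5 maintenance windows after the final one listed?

August 4, 1999

The spacing grows by 1 each time: 4, 5, 6, 7, 8 days.
Next gap: 9 days. June 10, 1999 + 9 days = June 19, 1999.
Next gap: 10 days. June 19, 1999 + 10 days = June 29, 1999.
Next gap: 11 days. June 29, 1999 + 11 days = July 10, 1999.
Next gap: 12 days. July 10, 1999 + 12 days = July 22, 1999.
Next gap: 13 days. July 22, 1999 + 13 days = August 4, 1999.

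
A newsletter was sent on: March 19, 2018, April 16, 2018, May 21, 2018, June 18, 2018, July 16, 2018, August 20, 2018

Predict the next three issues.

September 17, 2018; October 15, 2018; November 19, 2018

These are Mondays at 28- or 35-day spacing (28, 35, 28, 28, 35).
The pattern: 3rd Monday of the month.
September 2018 — 3rd Monday is September 17, 2018.
October 2018 — 3rd Monday is October 15, 2018.
November 2018 — 3rd Monday is November 19, 2018.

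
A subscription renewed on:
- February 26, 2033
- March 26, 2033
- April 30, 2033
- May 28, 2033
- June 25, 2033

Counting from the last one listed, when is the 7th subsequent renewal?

January 28, 2034

These are Saturdays with 28, 35, 28, 28-day gaps.
Each is the final Saturday of its month — April 30, 2033 is past the 28th, so '4th Saturday' doesn't fit.
July 2033 ends with Saturday July 30, 2033.
August 2033 ends with Saturday August 27, 2033.
Last Saturday of September 2033: September 24, 2033.
October 2033 ends with Saturday October 29, 2033.
November 2033 ends with Saturday November 26, 2033.
December 2033 ends with Saturday December 31, 2033.
January 2034 ends with Saturday January 28, 2034.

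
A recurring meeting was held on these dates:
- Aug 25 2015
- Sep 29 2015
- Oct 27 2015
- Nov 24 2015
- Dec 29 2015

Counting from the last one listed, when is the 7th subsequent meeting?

Jul 26 2016

These are Tuesdays with 35, 28, 28, 35-day gaps.
Each is the final Tuesday of its month — Sep 29 2015 is past the 28th, so '4th Tuesday' doesn't fit.
January 2016 ends with Tuesday Jan 26 2016.
February 2016 ends with Tuesday Feb 23 2016.
March 2016 ends with Tuesday Mar 29 2016.
April 2016 ends with Tuesday Apr 26 2016.
Last Tuesday of May 2016: May 31 2016.
June 2016 ends with Tuesday Jun 28 2016.
Last Tuesday of July 2016: Jul 26 2016.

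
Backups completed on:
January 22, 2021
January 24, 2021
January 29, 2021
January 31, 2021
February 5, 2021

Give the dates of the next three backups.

February 7, 2021; February 12, 2021; February 14, 2021

The gap pattern 2, 5, 2, 5 repeats every 2 events.
These are the Fridays and Sundays of each week.
The following Sunday is February 7, 2021.
The following Friday is February 12, 2021.
Next Sunday: February 14, 2021.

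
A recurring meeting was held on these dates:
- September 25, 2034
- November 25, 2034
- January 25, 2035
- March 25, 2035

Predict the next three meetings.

Gaps: 61, 61, 59 days — not constant. Every event is on the 25th of the month.
Pattern: the 25th of every 2 months.
May 2035: May 25, 2035.
Next: July 2035 → July 25, 2035.
Next: September 2035 → September 25, 2035.

May 25, 2035; July 25, 2035; September 25, 2035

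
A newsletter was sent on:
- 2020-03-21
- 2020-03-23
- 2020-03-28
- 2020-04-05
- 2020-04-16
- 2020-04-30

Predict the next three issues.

2020-05-17, 2020-06-06, 2020-06-29

Intervals are 2, 5, 8, 11, 14 days — an arithmetic progression with common difference 3.
Next gap: 17 days. 2020-04-30 + 17 days = 2020-05-17.
Next gap: 20 days. 2020-05-17 + 20 days = 2020-06-06.
Next gap: 23 days. 2020-06-06 + 23 days = 2020-06-29.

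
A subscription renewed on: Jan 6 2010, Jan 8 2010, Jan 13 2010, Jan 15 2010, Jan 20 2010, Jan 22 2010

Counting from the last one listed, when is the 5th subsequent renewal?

Feb 10 2010

Gaps: 2, 5, 2, 5, 2 days — not constant, but cyclic with period 2.
The events fall on every Wednesday and Friday.
Next Wednesday: Jan 27 2010.
The following Friday is Jan 29 2010.
Next Wednesday: Feb 3 2010.
Next Friday: Feb 5 2010.
Next Wednesday: Feb 10 2010.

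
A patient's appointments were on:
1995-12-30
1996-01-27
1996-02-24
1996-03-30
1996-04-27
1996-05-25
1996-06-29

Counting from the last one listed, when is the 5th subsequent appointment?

1996-11-30

Every date is a Saturday; gaps 28, 28, 35, 28, 28, 35 days.
Each is the last Saturday of its month (at least one falls on the 29th or later, ruling out '4th Saturday').
Last Saturday of July 1996: 1996-07-27.
Last Saturday of August 1996: 1996-08-31.
September 1996 ends with Saturday 1996-09-28.
October 1996 ends with Saturday 1996-10-26.
November 1996 ends with Saturday 1996-11-30.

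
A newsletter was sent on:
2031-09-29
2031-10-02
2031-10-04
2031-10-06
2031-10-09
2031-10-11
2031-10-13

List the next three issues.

2031-10-16, 2031-10-18, 2031-10-20

Gaps: 3, 2, 2, 3, 2, 2 days — not constant, but cyclic with period 3.
The events fall on every Monday, Thursday and Saturday.
Next Thursday: 2031-10-16.
The following Saturday is 2031-10-18.
The following Monday is 2031-10-20.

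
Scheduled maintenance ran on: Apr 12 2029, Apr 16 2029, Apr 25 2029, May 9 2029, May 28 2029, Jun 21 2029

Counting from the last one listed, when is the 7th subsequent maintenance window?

Gaps: 4, 9, 14, 19, 24 days — each gap is 5 larger than the previous one.
Next gap: 29 days. Jun 21 2029 + 29 days = Jul 20 2029.
Next gap: 34 days. Jul 20 2029 + 34 days = Aug 23 2029.
Next gap: 39 days. Aug 23 2029 + 39 days = Oct 1 2029.
Next gap: 44 days. Oct 1 2029 + 44 days = Nov 14 2029.
Next gap: 49 days. Nov 14 2029 + 49 days = Jan 2 2030.
Next gap: 54 days. Jan 2 2030 + 54 days = Feb 25 2030.
Next gap: 59 days. Feb 25 2030 + 59 days = Apr 25 2030.

Apr 25 2030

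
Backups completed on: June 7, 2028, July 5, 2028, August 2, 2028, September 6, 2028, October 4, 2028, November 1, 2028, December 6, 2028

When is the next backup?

January 3, 2029

Gaps: 28, 28, 35, 28, 28, 35 days — a mix of 28 and 35. Every date is a Wednesday.
Each is the 1st Wednesday of its month.
January 2029 — 1st Wednesday is January 3, 2029.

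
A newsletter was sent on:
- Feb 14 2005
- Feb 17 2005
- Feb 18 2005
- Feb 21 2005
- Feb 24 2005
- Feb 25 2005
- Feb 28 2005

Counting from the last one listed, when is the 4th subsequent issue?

Mar 10 2005

Gaps: 3, 1, 3, 3, 1, 3 days — not constant, but cyclic with period 3.
The events fall on every Monday, Thursday and Friday.
Next Thursday: Mar 3 2005.
The following Friday is Mar 4 2005.
Next Monday: Mar 7 2005.
Next Thursday: Mar 10 2005.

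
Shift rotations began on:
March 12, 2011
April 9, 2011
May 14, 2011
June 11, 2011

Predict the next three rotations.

July 9, 2011; August 13, 2011; September 10, 2011

All dates are Saturdays, 28, 35, 28 days apart.
Specifically, the 2nd Saturday of each month.
2nd Saturday of July 2011: July 9, 2011.
2nd Saturday of August 2011: August 13, 2011.
2nd Saturday of September 2011: September 10, 2011.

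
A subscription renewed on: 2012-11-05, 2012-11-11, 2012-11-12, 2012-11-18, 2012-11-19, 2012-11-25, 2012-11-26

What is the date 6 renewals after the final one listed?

2012-12-17

Every event lands on a Monday or Sunday (gaps cycle 6, 1, 6, 1, 6, 1).
So the schedule is: every Monday and Sunday.
The following Sunday is 2012-12-02.
Next Monday: 2012-12-03.
The following Sunday is 2012-12-09.
The following Monday is 2012-12-10.
The following Sunday is 2012-12-16.
Next Monday: 2012-12-17.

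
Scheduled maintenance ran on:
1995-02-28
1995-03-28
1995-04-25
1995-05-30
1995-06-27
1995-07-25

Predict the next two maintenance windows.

1995-08-29, 1995-09-26

All Tuesdays; the gaps (28, 28, 35, 28, 28) vary with month length.
This is the last Tuesday of each month.
Last Tuesday of August 1995: 1995-08-29.
September 1995 ends with Tuesday 1995-09-26.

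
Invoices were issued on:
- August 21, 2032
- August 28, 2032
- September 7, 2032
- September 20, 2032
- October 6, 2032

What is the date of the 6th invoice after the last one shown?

March 14, 2033

The spacing grows by 3 each time: 7, 10, 13, 16 days.
Next gap: 19 days. October 6, 2032 + 19 days = October 25, 2032.
Next gap: 22 days. October 25, 2032 + 22 days = November 16, 2032.
Next gap: 25 days. November 16, 2032 + 25 days = December 11, 2032.
Next gap: 28 days. December 11, 2032 + 28 days = January 8, 2033.
Next gap: 31 days. January 8, 2033 + 31 days = February 8, 2033.
Next gap: 34 days. February 8, 2033 + 34 days = March 14, 2033.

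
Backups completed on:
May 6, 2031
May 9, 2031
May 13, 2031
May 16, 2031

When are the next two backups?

The gap pattern 3, 4, 3 repeats every 2 events.
These are the Tuesdays and Fridays of each week.
The following Tuesday is May 20, 2031.
Next Friday: May 23, 2031.

May 20, 2031; May 23, 2031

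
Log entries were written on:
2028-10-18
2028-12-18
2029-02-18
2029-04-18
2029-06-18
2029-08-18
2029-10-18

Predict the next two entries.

2029-12-18, 2030-02-18

Gaps: 61, 62, 59, 61, 61, 61 days — not constant. Every event is on the 18th of the month.
Pattern: the 18th of every 2 months.
Next: December 2029 → 2029-12-18.
February 2030: 2030-02-18.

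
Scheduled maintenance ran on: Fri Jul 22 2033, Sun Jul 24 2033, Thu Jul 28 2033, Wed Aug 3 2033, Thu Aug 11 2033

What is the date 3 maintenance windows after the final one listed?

Gaps: 2, 4, 6, 8 days — each gap is 2 larger than the previous one.
Next gap: 10 days. Thu Aug 11 2033 + 10 days = Sun Aug 21 2033.
Next gap: 12 days. Sun Aug 21 2033 + 12 days = Fri Sep 2 2033.
Next gap: 14 days. Fri Sep 2 2033 + 14 days = Fri Sep 16 2033.

Fri Sep 16 2033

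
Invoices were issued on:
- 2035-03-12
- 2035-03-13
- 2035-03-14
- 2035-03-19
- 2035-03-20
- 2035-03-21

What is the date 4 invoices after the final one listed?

2035-04-02

The gap pattern 1, 1, 5, 1, 1 repeats every 3 events.
These are the Mondays, Tuesdays and Wednesdays of each week.
The following Monday is 2035-03-26.
Next Tuesday: 2035-03-27.
Next Wednesday: 2035-03-28.
The following Monday is 2035-04-02.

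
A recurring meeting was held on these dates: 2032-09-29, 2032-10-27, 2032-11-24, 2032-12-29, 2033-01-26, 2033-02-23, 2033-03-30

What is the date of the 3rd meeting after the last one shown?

2033-06-29

These are Wednesdays with 28, 28, 35, 28, 28, 35-day gaps.
Each is the final Wednesday of its month — 2032-09-29 is past the 28th, so '4th Wednesday' doesn't fit.
April 2033 ends with Wednesday 2033-04-27.
May 2033 ends with Wednesday 2033-05-25.
June 2033 ends with Wednesday 2033-06-29.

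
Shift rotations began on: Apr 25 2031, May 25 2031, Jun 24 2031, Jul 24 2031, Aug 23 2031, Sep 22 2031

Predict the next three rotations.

The spacing is 30, 30, 30, 30, 30 days — always 30 days.
Sep 22 2031 + 30 days = Oct 22 2031.
Oct 22 2031 + 30 days = Nov 21 2031.
Nov 21 2031 + 30 days = Dec 21 2031.

Oct 22 2031, Nov 21 2031, Dec 21 2031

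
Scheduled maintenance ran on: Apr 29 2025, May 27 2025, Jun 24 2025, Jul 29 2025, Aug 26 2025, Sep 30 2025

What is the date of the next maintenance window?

Oct 28 2025

All Tuesdays; the gaps (28, 28, 35, 28, 35) vary with month length.
This is the last Tuesday of each month.
October 2025 ends with Tuesday Oct 28 2025.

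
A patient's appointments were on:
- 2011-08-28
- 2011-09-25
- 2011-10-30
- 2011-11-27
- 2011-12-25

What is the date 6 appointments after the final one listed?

These are Sundays with 28, 35, 28, 28-day gaps.
Each is the final Sunday of its month — 2011-10-30 is past the 28th, so '4th Sunday' doesn't fit.
January 2012 ends with Sunday 2012-01-29.
Last Sunday of February 2012: 2012-02-26.
March 2012 ends with Sunday 2012-03-25.
April 2012 ends with Sunday 2012-04-29.
Last Sunday of May 2012: 2012-05-27.
June 2012 ends with Sunday 2012-06-24.

2012-06-24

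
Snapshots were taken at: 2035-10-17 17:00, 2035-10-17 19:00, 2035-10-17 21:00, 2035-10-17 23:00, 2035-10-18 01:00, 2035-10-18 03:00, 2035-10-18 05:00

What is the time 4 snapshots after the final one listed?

2035-10-18 13:00

Spacing: 2, 2, 2, 2, 2, 2 h — constant 2 h.
2035-10-18 05:00 + 2 h = 2035-10-18 07:00.
2035-10-18 07:00 + 2 h = 2035-10-18 09:00.
2035-10-18 09:00 + 2 h = 2035-10-18 11:00.
2035-10-18 11:00 + 2 h = 2035-10-18 13:00.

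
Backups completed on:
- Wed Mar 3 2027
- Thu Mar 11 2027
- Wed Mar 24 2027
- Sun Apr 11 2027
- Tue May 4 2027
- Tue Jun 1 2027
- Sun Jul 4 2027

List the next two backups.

Intervals are 8, 13, 18, 23, 28, 33 days — an arithmetic progression with common difference 5.
Next gap: 38 days. Sun Jul 4 2027 + 38 days = Wed Aug 11 2027.
Next gap: 43 days. Wed Aug 11 2027 + 43 days = Thu Sep 23 2027.

Wed Aug 11 2027, Thu Sep 23 2027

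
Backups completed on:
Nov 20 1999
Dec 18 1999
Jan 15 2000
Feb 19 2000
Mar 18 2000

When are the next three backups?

Apr 15 2000, May 20 2000, Jun 17 2000

Gaps: 28, 28, 35, 28 days — a mix of 28 and 35. Every date is a Saturday.
Each is the 3rd Saturday of its month.
3rd Saturday of April 2000: Apr 15 2000.
May 2000 — 3rd Saturday is May 20 2000.
June 2000 — 3rd Saturday is Jun 17 2000.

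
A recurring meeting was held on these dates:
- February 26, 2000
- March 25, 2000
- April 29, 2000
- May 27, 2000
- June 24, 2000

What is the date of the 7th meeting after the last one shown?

January 27, 2001

All Saturdays; the gaps (28, 35, 28, 28) vary with month length.
This is the last Saturday of each month.
Last Saturday of July 2000: July 29, 2000.
Last Saturday of August 2000: August 26, 2000.
September 2000 ends with Saturday September 30, 2000.
October 2000 ends with Saturday October 28, 2000.
Last Saturday of November 2000: November 25, 2000.
Last Saturday of December 2000: December 30, 2000.
Last Saturday of January 2001: January 27, 2001.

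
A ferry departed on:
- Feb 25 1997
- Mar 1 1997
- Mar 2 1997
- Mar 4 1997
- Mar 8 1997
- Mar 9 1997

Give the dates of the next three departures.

Mar 11 1997, Mar 15 1997, Mar 16 1997

Gaps: 4, 1, 2, 4, 1 days — not constant, but cyclic with period 3.
The events fall on every Tuesday, Saturday and Sunday.
Next Tuesday: Mar 11 1997.
The following Saturday is Mar 15 1997.
The following Sunday is Mar 16 1997.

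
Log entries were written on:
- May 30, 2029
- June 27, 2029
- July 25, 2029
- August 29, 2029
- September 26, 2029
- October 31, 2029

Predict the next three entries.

November 28, 2029; December 26, 2029; January 30, 2030

These are Wednesdays with 28, 28, 35, 28, 35-day gaps.
Each is the final Wednesday of its month — May 30, 2029 is past the 28th, so '4th Wednesday' doesn't fit.
Last Wednesday of November 2029: November 28, 2029.
December 2029 ends with Wednesday December 26, 2029.
January 2030 ends with Wednesday January 30, 2030.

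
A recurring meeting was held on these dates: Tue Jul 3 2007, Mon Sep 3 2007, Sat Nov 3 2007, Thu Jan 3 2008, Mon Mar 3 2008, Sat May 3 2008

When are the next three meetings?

Thu Jul 3 2008, Wed Sep 3 2008, Mon Nov 3 2008

Gaps: 62, 61, 61, 60, 61 days — not constant. Every event is on the 3rd of the month.
Pattern: the 3rd of every 2 months.
Next: July 2008 → Thu Jul 3 2008.
September 2008: Wed Sep 3 2008.
November 2008: Mon Nov 3 2008.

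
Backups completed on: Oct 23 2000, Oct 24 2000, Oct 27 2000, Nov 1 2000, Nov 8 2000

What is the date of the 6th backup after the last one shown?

Jan 31 2001

Intervals are 1, 3, 5, 7 days — an arithmetic progression with common difference 2.
Next gap: 9 days. Nov 8 2000 + 9 days = Nov 17 2000.
Next gap: 11 days. Nov 17 2000 + 11 days = Nov 28 2000.
Next gap: 13 days. Nov 28 2000 + 13 days = Dec 11 2000.
Next gap: 15 days. Dec 11 2000 + 15 days = Dec 26 2000.
Next gap: 17 days. Dec 26 2000 + 17 days = Jan 12 2001.
Next gap: 19 days. Jan 12 2001 + 19 days = Jan 31 2001.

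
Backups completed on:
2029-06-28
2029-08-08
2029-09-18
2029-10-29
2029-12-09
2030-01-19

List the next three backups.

The spacing is 41, 41, 41, 41, 41 days — always 41 days.
2030-01-19 + 41 days = 2030-03-01.
2030-03-01 + 41 days = 2030-04-11.
2030-04-11 + 41 days = 2030-05-22.

2030-03-01, 2030-04-11, 2030-05-22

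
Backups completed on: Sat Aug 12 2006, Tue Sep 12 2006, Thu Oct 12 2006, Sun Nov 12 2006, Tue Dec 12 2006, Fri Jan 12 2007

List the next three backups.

Each date is the 12th; the gaps (31, 30, 31, 30, 31) track the month lengths.
The rule is the 12th of each month.
February 2007: Mon Feb 12 2007.
March 2007: Mon Mar 12 2007.
Next: April 2007 → Thu Apr 12 2007.

Mon Feb 12 2007, Mon Mar 12 2007, Thu Apr 12 2007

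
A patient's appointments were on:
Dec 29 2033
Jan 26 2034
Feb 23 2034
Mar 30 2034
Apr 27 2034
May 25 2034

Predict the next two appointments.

These are Thursdays with 28, 28, 35, 28, 28-day gaps.
Each is the final Thursday of its month — Dec 29 2033 is past the 28th, so '4th Thursday' doesn't fit.
June 2034 ends with Thursday Jun 29 2034.
Last Thursday of July 2034: Jul 27 2034.

Jun 29 2034, Jul 27 2034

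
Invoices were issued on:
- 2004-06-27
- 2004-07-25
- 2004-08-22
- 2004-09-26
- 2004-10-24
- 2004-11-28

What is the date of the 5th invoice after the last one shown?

All dates are Sundays, 28, 28, 35, 28, 35 days apart.
Specifically, the 4th Sunday of each month.
4th Sunday of December 2004: 2004-12-26.
4th Sunday of January 2005: 2005-01-23.
4th Sunday of February 2005: 2005-02-27.
4th Sunday of March 2005: 2005-03-27.
April 2005 — 4th Sunday is 2005-04-24.

2005-04-24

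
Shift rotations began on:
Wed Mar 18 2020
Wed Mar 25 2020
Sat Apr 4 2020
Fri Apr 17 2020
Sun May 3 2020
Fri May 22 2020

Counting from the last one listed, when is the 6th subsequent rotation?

Sun Nov 15 2020

The spacing grows by 3 each time: 7, 10, 13, 16, 19 days.
Next gap: 22 days. Fri May 22 2020 + 22 days = Sat Jun 13 2020.
Next gap: 25 days. Sat Jun 13 2020 + 25 days = Wed Jul 8 2020.
Next gap: 28 days. Wed Jul 8 2020 + 28 days = Wed Aug 5 2020.
Next gap: 31 days. Wed Aug 5 2020 + 31 days = Sat Sep 5 2020.
Next gap: 34 days. Sat Sep 5 2020 + 34 days = Fri Oct 9 2020.
Next gap: 37 days. Fri Oct 9 2020 + 37 days = Sun Nov 15 2020.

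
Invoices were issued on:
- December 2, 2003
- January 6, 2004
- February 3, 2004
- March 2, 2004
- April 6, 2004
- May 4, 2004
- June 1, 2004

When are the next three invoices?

July 6, 2004; August 3, 2004; September 7, 2004

These are Tuesdays at 28- or 35-day spacing (35, 28, 28, 35, 28, 28).
The pattern: 1st Tuesday of the month.
July 2004 — 1st Tuesday is July 6, 2004.
August 2004 — 1st Tuesday is August 3, 2004.
September 2004 — 1st Tuesday is September 7, 2004.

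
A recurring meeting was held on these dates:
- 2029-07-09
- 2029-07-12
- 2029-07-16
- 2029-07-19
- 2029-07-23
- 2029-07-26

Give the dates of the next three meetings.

Gaps: 3, 4, 3, 4, 3 days — not constant, but cyclic with period 2.
The events fall on every Monday and Thursday.
The following Monday is 2029-07-30.
The following Thursday is 2029-08-02.
Next Monday: 2029-08-06.

2029-07-30, 2029-08-02, 2029-08-06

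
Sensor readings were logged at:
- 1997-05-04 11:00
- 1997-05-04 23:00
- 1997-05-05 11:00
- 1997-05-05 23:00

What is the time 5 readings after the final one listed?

Gaps: 12, 12, 12 hours — each event is 12 hours after the previous one.
1997-05-05 23:00 + 12 h = 1997-05-06 11:00.
1997-05-06 11:00 + 12 h = 1997-05-06 23:00.
1997-05-06 23:00 + 12 h = 1997-05-07 11:00.
1997-05-07 11:00 + 12 h = 1997-05-07 23:00.
1997-05-07 23:00 + 12 h = 1997-05-08 11:00.

1997-05-08 11:00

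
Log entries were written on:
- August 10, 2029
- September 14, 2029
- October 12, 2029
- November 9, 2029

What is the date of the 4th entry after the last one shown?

These are Fridays at 28- or 35-day spacing (35, 28, 28).
The pattern: 2nd Friday of the month.
December 2029 — 2nd Friday is December 14, 2029.
January 2030 — 2nd Friday is January 11, 2030.
2nd Friday of February 2030: February 8, 2030.
2nd Friday of March 2030: March 8, 2030.

March 8, 2030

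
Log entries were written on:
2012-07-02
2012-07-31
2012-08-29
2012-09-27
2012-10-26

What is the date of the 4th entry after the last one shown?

Every event comes 29 days after the last (29, 29, 29, 29).
2012-10-26 + 29 days = 2012-11-24.
2012-11-24 + 29 days = 2012-12-23.
2012-12-23 + 29 days = 2013-01-21.
2013-01-21 + 29 days = 2013-02-19.

2013-02-19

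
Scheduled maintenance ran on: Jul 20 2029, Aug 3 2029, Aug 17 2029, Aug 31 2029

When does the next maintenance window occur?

Sep 14 2029

The spacing is 14, 14, 14 days — always 14 days.
Aug 31 2029 + 14 days = Sep 14 2029.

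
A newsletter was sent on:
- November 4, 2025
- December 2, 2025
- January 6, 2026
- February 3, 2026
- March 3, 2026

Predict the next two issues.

These are Tuesdays at 28- or 35-day spacing (28, 35, 28, 28).
The pattern: 1st Tuesday of the month.
April 2026 — 1st Tuesday is April 7, 2026.
1st Tuesday of May 2026: May 5, 2026.

April 7, 2026; May 5, 2026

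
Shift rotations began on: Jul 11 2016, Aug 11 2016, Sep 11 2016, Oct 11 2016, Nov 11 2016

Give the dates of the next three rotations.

Dec 11 2016, Jan 11 2017, Feb 11 2017

The day-of-month is always 11 (31, 31, 30, 31 days between events).
So this recurs on the 11th of each month.
December 2016: Dec 11 2016.
Next: January 2017 → Jan 11 2017.
Next: February 2017 → Feb 11 2017.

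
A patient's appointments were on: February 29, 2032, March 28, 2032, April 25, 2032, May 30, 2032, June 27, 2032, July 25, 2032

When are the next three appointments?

All Sundays; the gaps (28, 28, 35, 28, 28) vary with month length.
This is the last Sunday of each month.
Last Sunday of August 2032: August 29, 2032.
September 2032 ends with Sunday September 26, 2032.
Last Sunday of October 2032: October 31, 2032.

August 29, 2032; September 26, 2032; October 31, 2032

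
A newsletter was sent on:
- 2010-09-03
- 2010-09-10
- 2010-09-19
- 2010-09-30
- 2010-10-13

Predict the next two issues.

2010-10-28, 2010-11-14

The spacing grows by 2 each time: 7, 9, 11, 13 days.
Next gap: 15 days. 2010-10-13 + 15 days = 2010-10-28.
Next gap: 17 days. 2010-10-28 + 17 days = 2010-11-14.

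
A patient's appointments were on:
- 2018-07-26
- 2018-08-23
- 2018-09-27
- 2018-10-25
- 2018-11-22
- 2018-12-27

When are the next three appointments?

All dates are Thursdays, 28, 35, 28, 28, 35 days apart.
Specifically, the 4th Thursday of each month.
January 2019 — 4th Thursday is 2019-01-24.
4th Thursday of February 2019: 2019-02-28.
March 2019 — 4th Thursday is 2019-03-28.

2019-01-24, 2019-02-28, 2019-03-28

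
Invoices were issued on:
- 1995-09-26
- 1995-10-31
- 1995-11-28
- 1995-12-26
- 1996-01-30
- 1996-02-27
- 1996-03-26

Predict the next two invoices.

These are Tuesdays with 35, 28, 28, 35, 28, 28-day gaps.
Each is the final Tuesday of its month — 1995-10-31 is past the 28th, so '4th Tuesday' doesn't fit.
April 1996 ends with Tuesday 1996-04-30.
May 1996 ends with Tuesday 1996-05-28.

1996-04-30, 1996-05-28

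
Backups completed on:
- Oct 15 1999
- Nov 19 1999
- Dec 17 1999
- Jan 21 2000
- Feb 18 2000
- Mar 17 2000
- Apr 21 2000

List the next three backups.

May 19 2000, Jun 16 2000, Jul 21 2000

Gaps: 35, 28, 35, 28, 28, 35 days — a mix of 28 and 35. Every date is a Friday.
Each is the 3rd Friday of its month.
May 2000 — 3rd Friday is May 19 2000.
3rd Friday of June 2000: Jun 16 2000.
3rd Friday of July 2000: Jul 21 2000.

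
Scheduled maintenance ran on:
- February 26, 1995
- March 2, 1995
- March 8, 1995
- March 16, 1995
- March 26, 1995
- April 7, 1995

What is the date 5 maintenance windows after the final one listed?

July 6, 1995

Gaps: 4, 6, 8, 10, 12 days — each gap is 2 larger than the previous one.
Next gap: 14 days. April 7, 1995 + 14 days = April 21, 1995.
Next gap: 16 days. April 21, 1995 + 16 days = May 7, 1995.
Next gap: 18 days. May 7, 1995 + 18 days = May 25, 1995.
Next gap: 20 days. May 25, 1995 + 20 days = June 14, 1995.
Next gap: 22 days. June 14, 1995 + 22 days = July 6, 1995.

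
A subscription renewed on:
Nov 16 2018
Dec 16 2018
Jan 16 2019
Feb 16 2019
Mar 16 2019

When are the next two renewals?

Apr 16 2019, May 16 2019

Each date is the 16th; the gaps (30, 31, 31, 28) track the month lengths.
The rule is the 16th of each month.
Next: April 2019 → Apr 16 2019.
Next: May 2019 → May 16 2019.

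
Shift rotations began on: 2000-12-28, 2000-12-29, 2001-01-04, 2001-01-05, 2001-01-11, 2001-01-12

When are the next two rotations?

2001-01-18, 2001-01-19

The gap pattern 1, 6, 1, 6, 1 repeats every 2 events.
These are the Thursdays and Fridays of each week.
The following Thursday is 2001-01-18.
Next Friday: 2001-01-19.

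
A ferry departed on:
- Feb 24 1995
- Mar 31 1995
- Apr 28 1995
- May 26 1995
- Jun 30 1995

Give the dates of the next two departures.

Jul 28 1995, Aug 25 1995

All Fridays; the gaps (35, 28, 28, 35) vary with month length.
This is the last Friday of each month.
July 1995 ends with Friday Jul 28 1995.
August 1995 ends with Friday Aug 25 1995.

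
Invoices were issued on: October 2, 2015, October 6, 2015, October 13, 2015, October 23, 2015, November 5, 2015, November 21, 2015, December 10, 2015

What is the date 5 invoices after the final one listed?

Intervals are 4, 7, 10, 13, 16, 19 days — an arithmetic progression with common difference 3.
Next gap: 22 days. December 10, 2015 + 22 days = January 1, 2016.
Next gap: 25 days. January 1, 2016 + 25 days = January 26, 2016.
Next gap: 28 days. January 26, 2016 + 28 days = February 23, 2016.
Next gap: 31 days. February 23, 2016 + 31 days = March 25, 2016.
Next gap: 34 days. March 25, 2016 + 34 days = April 28, 2016.

April 28, 2016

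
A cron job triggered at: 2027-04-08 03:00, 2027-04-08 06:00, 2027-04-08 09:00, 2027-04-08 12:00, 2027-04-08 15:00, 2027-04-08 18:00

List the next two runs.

2027-04-08 21:00, 2027-04-09 00:00

The interval is a steady 3 hours (3, 3, 3, 3, 3).
2027-04-08 18:00 + 3 h = 2027-04-08 21:00.
2027-04-08 21:00 + 3 h = 2027-04-09 00:00.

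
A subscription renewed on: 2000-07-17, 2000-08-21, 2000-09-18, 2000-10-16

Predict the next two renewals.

These are Mondays at 28- or 35-day spacing (35, 28, 28).
The pattern: 3rd Monday of the month.
November 2000 — 3rd Monday is 2000-11-20.
December 2000 — 3rd Monday is 2000-12-18.

2000-11-20, 2000-12-18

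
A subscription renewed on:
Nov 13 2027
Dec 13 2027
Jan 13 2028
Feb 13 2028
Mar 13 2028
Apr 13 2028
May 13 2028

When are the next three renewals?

Jun 13 2028, Jul 13 2028, Aug 13 2028

The day-of-month is always 13 (30, 31, 31, 29, 31, 30 days between events).
So this recurs on the 13th of each month.
Next: June 2028 → Jun 13 2028.
Next: July 2028 → Jul 13 2028.
Next: August 2028 → Aug 13 2028.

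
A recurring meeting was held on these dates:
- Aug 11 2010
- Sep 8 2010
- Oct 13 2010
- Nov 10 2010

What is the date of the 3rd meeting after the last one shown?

Gaps: 28, 35, 28 days — a mix of 28 and 35. Every date is a Wednesday.
Each is the 2nd Wednesday of its month.
2nd Wednesday of December 2010: Dec 8 2010.
January 2011 — 2nd Wednesday is Jan 12 2011.
2nd Wednesday of February 2011: Feb 9 2011.

Feb 9 2011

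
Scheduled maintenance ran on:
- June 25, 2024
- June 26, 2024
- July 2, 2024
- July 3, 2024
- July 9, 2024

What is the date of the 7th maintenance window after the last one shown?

July 31, 2024

Every event lands on a Tuesday or Wednesday (gaps cycle 1, 6, 1, 6).
So the schedule is: every Tuesday and Wednesday.
Next Wednesday: July 10, 2024.
The following Tuesday is July 16, 2024.
The following Wednesday is July 17, 2024.
The following Tuesday is July 23, 2024.
Next Wednesday: July 24, 2024.
The following Tuesday is July 30, 2024.
The following Wednesday is July 31, 2024.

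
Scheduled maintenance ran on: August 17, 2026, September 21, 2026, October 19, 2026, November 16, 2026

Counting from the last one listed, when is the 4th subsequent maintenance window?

All dates are Mondays, 35, 28, 28 days apart.
Specifically, the 3rd Monday of each month.
3rd Monday of December 2026: December 21, 2026.
January 2027 — 3rd Monday is January 18, 2027.
February 2027 — 3rd Monday is February 15, 2027.
March 2027 — 3rd Monday is March 15, 2027.

March 15, 2027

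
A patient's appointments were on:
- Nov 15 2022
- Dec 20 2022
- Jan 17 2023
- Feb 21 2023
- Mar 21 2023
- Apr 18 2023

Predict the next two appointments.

May 16 2023, Jun 20 2023

Gaps: 35, 28, 35, 28, 28 days — a mix of 28 and 35. Every date is a Tuesday.
Each is the 3rd Tuesday of its month.
May 2023 — 3rd Tuesday is May 16 2023.
3rd Tuesday of June 2023: Jun 20 2023.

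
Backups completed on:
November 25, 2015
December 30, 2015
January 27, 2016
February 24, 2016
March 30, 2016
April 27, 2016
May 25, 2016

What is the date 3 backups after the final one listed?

Every date is a Wednesday; gaps 35, 28, 28, 35, 28, 28 days.
Each is the last Wednesday of its month (at least one falls on the 29th or later, ruling out '4th Wednesday').
Last Wednesday of June 2016: June 29, 2016.
Last Wednesday of July 2016: July 27, 2016.
August 2016 ends with Wednesday August 31, 2016.

August 31, 2016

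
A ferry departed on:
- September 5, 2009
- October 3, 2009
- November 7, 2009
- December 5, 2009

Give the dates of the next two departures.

Gaps: 28, 35, 28 days — a mix of 28 and 35. Every date is a Saturday.
Each is the 1st Saturday of its month.
1st Saturday of January 2010: January 2, 2010.
1st Saturday of February 2010: February 6, 2010.

January 2, 2010; February 6, 2010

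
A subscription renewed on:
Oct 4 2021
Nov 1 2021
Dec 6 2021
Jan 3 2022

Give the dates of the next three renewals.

Feb 7 2022, Mar 7 2022, Apr 4 2022

All dates are Mondays, 28, 35, 28 days apart.
Specifically, the 1st Monday of each month.
February 2022 — 1st Monday is Feb 7 2022.
March 2022 — 1st Monday is Mar 7 2022.
1st Monday of April 2022: Apr 4 2022.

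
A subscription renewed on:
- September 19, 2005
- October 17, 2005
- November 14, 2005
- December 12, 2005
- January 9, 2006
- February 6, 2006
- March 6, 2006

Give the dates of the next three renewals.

Gaps between consecutive events: 28, 28, 28, 28, 28, 28 days — a constant 28-day interval.
March 6, 2006 + 28 days = April 3, 2006.
April 3, 2006 + 28 days = May 1, 2006.
May 1, 2006 + 28 days = May 29, 2006.

April 3, 2006; May 1, 2006; May 29, 2006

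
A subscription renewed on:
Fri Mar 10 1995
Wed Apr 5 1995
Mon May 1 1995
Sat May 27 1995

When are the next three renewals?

Thu Jun 22 1995, Tue Jul 18 1995, Sun Aug 13 1995

Every event comes 26 days after the last (26, 26, 26).
Sat May 27 1995 + 26 days = Thu Jun 22 1995.
Thu Jun 22 1995 + 26 days = Tue Jul 18 1995.
Tue Jul 18 1995 + 26 days = Sun Aug 13 1995.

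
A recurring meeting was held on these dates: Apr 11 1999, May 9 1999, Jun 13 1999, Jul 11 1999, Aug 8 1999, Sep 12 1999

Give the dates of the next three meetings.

Oct 10 1999, Nov 14 1999, Dec 12 1999

All dates are Sundays, 28, 35, 28, 28, 35 days apart.
Specifically, the 2nd Sunday of each month.
2nd Sunday of October 1999: Oct 10 1999.
2nd Sunday of November 1999: Nov 14 1999.
December 1999 — 2nd Sunday is Dec 12 1999.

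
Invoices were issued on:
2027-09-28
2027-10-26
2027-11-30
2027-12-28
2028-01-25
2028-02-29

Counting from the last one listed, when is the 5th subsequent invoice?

Every date is a Tuesday; gaps 28, 35, 28, 28, 35 days.
Each is the last Tuesday of its month (at least one falls on the 29th or later, ruling out '4th Tuesday').
Last Tuesday of March 2028: 2028-03-28.
April 2028 ends with Tuesday 2028-04-25.
Last Tuesday of May 2028: 2028-05-30.
June 2028 ends with Tuesday 2028-06-27.
July 2028 ends with Tuesday 2028-07-25.

2028-07-25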